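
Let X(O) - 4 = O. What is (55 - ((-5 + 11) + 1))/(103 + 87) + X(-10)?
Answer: -546/95 ≈ -5.7474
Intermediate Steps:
X(O) = 4 + O
(55 - ((-5 + 11) + 1))/(103 + 87) + X(-10) = (55 - ((-5 + 11) + 1))/(103 + 87) + (4 - 10) = (55 - (6 + 1))/190 - 6 = (55 - 1*7)/190 - 6 = (55 - 7)/190 - 6 = (1/190)*48 - 6 = 24/95 - 6 = -546/95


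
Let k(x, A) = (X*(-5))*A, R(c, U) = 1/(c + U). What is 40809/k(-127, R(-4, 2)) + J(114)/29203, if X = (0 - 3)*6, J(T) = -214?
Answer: -397251619/438045 ≈ -906.87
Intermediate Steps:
X = -18 (X = -3*6 = -18)
R(c, U) = 1/(U + c)
k(x, A) = 90*A (k(x, A) = (-18*(-5))*A = 90*A)
40809/k(-127, R(-4, 2)) + J(114)/29203 = 40809/((90/(2 - 4))) - 214/29203 = 40809/((90/(-2))) - 214*1/29203 = 40809/((90*(-1/2))) - 214/29203 = 40809/(-45) - 214/29203 = 40809*(-1/45) - 214/29203 = -13603/15 - 214/29203 = -397251619/438045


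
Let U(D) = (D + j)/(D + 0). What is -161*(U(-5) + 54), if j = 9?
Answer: -42826/5 ≈ -8565.2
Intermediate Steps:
U(D) = (9 + D)/D (U(D) = (D + 9)/(D + 0) = (9 + D)/D)
-161*(U(-5) + 54) = -161*((9 - 5)/(-5) + 54) = -161*(-⅕*4 + 54) = -161*(-⅘ + 54) = -161*266/5 = -42826/5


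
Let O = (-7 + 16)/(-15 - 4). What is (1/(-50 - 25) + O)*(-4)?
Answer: 2776/1425 ≈ 1.9481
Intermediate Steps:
O = -9/19 (O = 9/(-19) = 9*(-1/19) = -9/19 ≈ -0.47368)
(1/(-50 - 25) + O)*(-4) = (1/(-50 - 25) - 9/19)*(-4) = (1/(-75) - 9/19)*(-4) = (-1/75 - 9/19)*(-4) = -694/1425*(-4) = 2776/1425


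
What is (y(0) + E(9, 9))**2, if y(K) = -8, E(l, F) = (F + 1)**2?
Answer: 8464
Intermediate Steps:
E(l, F) = (1 + F)**2
(y(0) + E(9, 9))**2 = (-8 + (1 + 9)**2)**2 = (-8 + 10**2)**2 = (-8 + 100)**2 = 92**2 = 8464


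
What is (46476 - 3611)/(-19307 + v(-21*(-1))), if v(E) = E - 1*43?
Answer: -42865/19329 ≈ -2.2177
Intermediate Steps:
v(E) = -43 + E (v(E) = E - 43 = -43 + E)
(46476 - 3611)/(-19307 + v(-21*(-1))) = (46476 - 3611)/(-19307 + (-43 - 21*(-1))) = 42865/(-19307 + (-43 + 21)) = 42865/(-19307 - 22) = 42865/(-19329) = 42865*(-1/19329) = -42865/19329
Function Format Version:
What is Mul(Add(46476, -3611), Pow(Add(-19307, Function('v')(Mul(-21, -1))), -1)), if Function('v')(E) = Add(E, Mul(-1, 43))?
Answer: Rational(-42865, 19329) ≈ -2.2177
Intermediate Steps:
Function('v')(E) = Add(-43, E) (Function('v')(E) = Add(E, -43) = Add(-43, E))
Mul(Add(46476, -3611), Pow(Add(-19307, Function('v')(Mul(-21, -1))), -1)) = Mul(Add(46476, -3611), Pow(Add(-19307, Add(-43, Mul(-21, -1))), -1)) = Mul(42865, Pow(Add(-19307, Add(-43, 21)), -1)) = Mul(42865, Pow(Add(-19307, -22), -1)) = Mul(42865, Pow(-19329, -1)) = Mul(42865, Rational(-1, 19329)) = Rational(-42865, 19329)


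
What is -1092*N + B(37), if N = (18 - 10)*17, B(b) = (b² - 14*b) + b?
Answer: -147624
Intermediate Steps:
B(b) = b² - 13*b
N = 136 (N = 8*17 = 136)
-1092*N + B(37) = -1092*136 + 37*(-13 + 37) = -148512 + 37*24 = -148512 + 888 = -147624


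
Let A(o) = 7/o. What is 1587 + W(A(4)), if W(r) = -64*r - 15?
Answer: 1460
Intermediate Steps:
W(r) = -15 - 64*r
1587 + W(A(4)) = 1587 + (-15 - 448/4) = 1587 + (-15 - 64*7/4) = 1587 + (-15 - 112) = 1587 - 127 = 1460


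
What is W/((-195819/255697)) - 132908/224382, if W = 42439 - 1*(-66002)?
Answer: -79765368372047/563311011 ≈ -1.4160e+5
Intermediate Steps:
W = 108441 (W = 42439 + 66002 = 108441)
W/((-195819/255697)) - 132908/224382 = 108441/((-195819/255697)) - 132908/224382 = 108441/((-195819*1/255697)) - 132908*1/224382 = 108441/(-15063/19669) - 66454/112191 = 108441*(-19669/15063) - 66454/112191 = -710975343/5021 - 66454/112191 = -79765368372047/563311011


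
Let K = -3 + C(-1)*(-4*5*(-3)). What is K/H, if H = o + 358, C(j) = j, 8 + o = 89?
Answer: -63/439 ≈ -0.14351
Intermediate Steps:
o = 81 (o = -8 + 89 = 81)
H = 439 (H = 81 + 358 = 439)
K = -63 (K = -3 - (-4*5)*(-3) = -3 - (-20)*(-3) = -3 - 1*60 = -3 - 60 = -63)
K/H = -63/439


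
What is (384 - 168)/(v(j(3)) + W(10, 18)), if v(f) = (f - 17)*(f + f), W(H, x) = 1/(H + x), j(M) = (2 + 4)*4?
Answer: 6048/9409 ≈ 0.64279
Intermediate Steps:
j(M) = 24 (j(M) = 6*4 = 24)
v(f) = 2*f*(-17 + f) (v(f) = (-17 + f)*(2*f) = 2*f*(-17 + f))
(384 - 168)/(v(j(3)) + W(10, 18)) = (384 - 168)/(2*24*(-17 + 24) + 1/(10 + 18)) = 216/(2*24*7 + 1/28) = 216/(336 + 1/28) = 216/(9409/28) = 216*(28/9409) = 6048/9409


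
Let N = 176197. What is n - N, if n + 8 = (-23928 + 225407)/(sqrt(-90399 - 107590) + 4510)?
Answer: -70992785/403 - 1783*I*sqrt(197989)/181753 ≈ -1.7616e+5 - 4.3651*I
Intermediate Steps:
n = -8 + 201479/(4510 + I*sqrt(197989)) (n = -8 + (-23928 + 225407)/(sqrt(-90399 - 107590) + 4510) = -8 + 201479/(sqrt(-197989) + 4510) = -8 + 201479/(I*sqrt(197989) + 4510) = -8 + 201479/(4510 + I*sqrt(197989)) ≈ 36.243 - 4.3651*I)
n - N = (14606/403 - 1783*I*sqrt(197989)/181753) - 1*176197 = (14606/403 - 1783*I*sqrt(197989)/181753) - 176197 = -70992785/403 - 1783*I*sqrt(197989)/181753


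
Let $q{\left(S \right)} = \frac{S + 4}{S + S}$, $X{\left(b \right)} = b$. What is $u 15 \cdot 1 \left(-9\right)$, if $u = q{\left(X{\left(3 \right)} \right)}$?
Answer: $- \frac{315}{2} \approx -157.5$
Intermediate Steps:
$q{\left(S \right)} = \frac{4 + S}{2 S}$
$u = \frac{7}{6}$ ($u = \frac{4 + 3}{2 \cdot 3} = \frac{1}{2} \cdot \frac{1}{3} \cdot 7 = \frac{7}{6} \approx 1.1667$)
$u 15 \cdot 1 \left(-9\right) = \frac{7 \cdot 15 \cdot 1}{6} \left(-9\right) = \frac{7}{6} \cdot 15 \left(-9\right) = \frac{35}{2} \left(-9\right) = - \frac{315}{2}$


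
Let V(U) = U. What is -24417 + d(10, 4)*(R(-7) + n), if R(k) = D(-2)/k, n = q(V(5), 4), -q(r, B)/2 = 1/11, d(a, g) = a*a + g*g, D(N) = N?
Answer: -1879181/77 ≈ -24405.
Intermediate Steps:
d(a, g) = a**2 + g**2
q(r, B) = -2/11
n = -2/11 ≈ -0.18182
R(k) = -2/k
-24417 + d(10, 4)*(R(-7) + n) = -24417 + (10**2 + 4**2)*(-2/(-7) - 2/11) = -24417 + (100 + 16)*(-2*(-1/7) - 2/11) = -24417 + 116*(2/7 - 2/11) = -24417 + 116*(8/77) = -24417 + 928/77 = -1879181/77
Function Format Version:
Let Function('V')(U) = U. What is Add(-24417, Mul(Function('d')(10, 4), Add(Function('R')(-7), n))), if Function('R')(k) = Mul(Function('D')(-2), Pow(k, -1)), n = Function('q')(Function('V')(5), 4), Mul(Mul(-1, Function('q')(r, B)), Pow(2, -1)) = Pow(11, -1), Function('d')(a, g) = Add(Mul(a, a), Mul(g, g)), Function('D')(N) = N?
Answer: Rational(-1879181, 77) ≈ -24405.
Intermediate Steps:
Function('d')(a, g) = Add(Pow(a, 2), Pow(g, 2))
Function('q')(r, B) = Rational(-2, 11) (Function('q')(r, B) = Mul(-2, Pow(11, -1)) = Mul(-2, Rational(1, 11)) = Rational(-2, 11))
n = Rational(-2, 11) ≈ -0.18182
Function('R')(k) = Mul(-2, Pow(k, -1))
Add(-24417, Mul(Function('d')(10, 4), Add(Function('R')(-7), n))) = Add(-24417, Mul(Add(Pow(10, 2), Pow(4, 2)), Add(Mul(-2, Pow(-7, -1)), Rational(-2, 11)))) = Add(-24417, Mul(Add(100, 16), Add(Mul(-2, Rational(-1, 7)), Rational(-2, 11)))) = Add(-24417, Mul(116, Add(Rational(2, 7), Rational(-2, 11)))) = Add(-24417, Mul(116, Rational(8, 77))) = Add(-24417, Rational(928, 77)) = Rational(-1879181, 77)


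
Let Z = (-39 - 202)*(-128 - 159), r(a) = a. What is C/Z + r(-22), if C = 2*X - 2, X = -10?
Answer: -1521696/69167 ≈ -22.000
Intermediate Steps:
Z = 69167 (Z = -241*(-287) = 69167)
C = -22 (C = 2*(-10) - 2 = -20 - 2 = -22)
C/Z + r(-22) = -22/69167 - 22 = -1521696/69167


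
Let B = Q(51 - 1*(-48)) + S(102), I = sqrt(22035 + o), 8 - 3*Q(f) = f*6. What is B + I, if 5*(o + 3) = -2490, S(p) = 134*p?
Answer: 40418/3 + sqrt(21534) ≈ 13619.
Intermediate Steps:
o = -501 (o = -3 + (1/5)*(-2490) = -3 - 498 = -501)
Q(f) = 8/3 - 2*f (Q(f) = 8/3 - f*6/3 = 8/3 - 2*f)
I = sqrt(21534) (I = sqrt(22035 - 501) = sqrt(21534) ≈ 146.74)
B = 40418/3 (B = (8/3 - 2*(51 - 1*(-48))) + 134*102 = (8/3 - 2*(51 + 48)) + 13668 = (8/3 - 2*99) + 13668 = (8/3 - 198) + 13668 = -586/3 + 13668 = 40418/3 ≈ 13473.)
B + I = 40418/3 + sqrt(21534)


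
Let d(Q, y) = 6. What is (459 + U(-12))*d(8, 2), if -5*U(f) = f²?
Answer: 12906/5 ≈ 2581.2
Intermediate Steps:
U(f) = -f²/5
(459 + U(-12))*d(8, 2) = (459 - ⅕*(-12)²)*6 = (459 - ⅕*144)*6 = (459 - 144/5)*6 = (2151/5)*6 = 12906/5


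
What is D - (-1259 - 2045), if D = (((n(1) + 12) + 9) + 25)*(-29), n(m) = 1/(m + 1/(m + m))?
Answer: 5852/3 ≈ 1950.7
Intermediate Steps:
n(m) = 1/(m + 1/(2*m))
D = -4060/3 (D = (((2*1/(1 + 2*1²) + 12) + 9) + 25)*(-29) = (((2*1/(1 + 2*1) + 12) + 9) + 25)*(-29) = (((2*1/(1 + 2) + 12) + 9) + 25)*(-29) = (((2*1/3 + 12) + 9) + 25)*(-29) = (((2*1*(⅓) + 12) + 9) + 25)*(-29) = (((⅔ + 12) + 9) + 25)*(-29) = ((38/3 + 9) + 25)*(-29) = (65/3 + 25)*(-29) = (140/3)*(-29) = -4060/3 ≈ -1353.3)
D - (-1259 - 2045) = -4060/3 - (-1259 - 2045) = -4060/3 - 1*(-3304) = -4060/3 + 3304 = 5852/3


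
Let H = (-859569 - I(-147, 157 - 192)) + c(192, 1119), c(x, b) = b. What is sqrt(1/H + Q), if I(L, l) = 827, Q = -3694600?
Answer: I*sqrt(2727933634499422677)/859277 ≈ 1922.1*I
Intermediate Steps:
H = -859277 (H = (-859569 - 1*827) + 1119 = (-859569 - 827) + 1119 = -860396 + 1119 = -859277)
sqrt(1/H + Q) = sqrt(1/(-859277) - 3694600) = sqrt(-1/859277 - 3694600) = sqrt(-3174684804201/859277) = I*sqrt(2727933634499422677)/859277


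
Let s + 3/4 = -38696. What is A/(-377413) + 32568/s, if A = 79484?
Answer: -61469436244/58418626031 ≈ -1.0522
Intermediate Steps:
s = -154787/4 (s = -¾ - 38696 = -154787/4 ≈ -38697.)
A/(-377413) + 32568/s = 79484/(-377413) + 32568/(-154787/4) = 79484*(-1/377413) + 32568*(-4/154787) = -79484/377413 - 130272/154787 = -61469436244/58418626031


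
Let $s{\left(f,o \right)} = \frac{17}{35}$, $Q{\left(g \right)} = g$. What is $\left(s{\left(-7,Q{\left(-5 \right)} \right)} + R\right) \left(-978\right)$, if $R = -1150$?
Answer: $\frac{39347874}{35} \approx 1.1242 \cdot 10^{6}$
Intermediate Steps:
$s{\left(f,o \right)} = \frac{17}{35}$ ($s{\left(f,o \right)} = 17 \cdot \frac{1}{35} = \frac{17}{35}$)
$\left(s{\left(-7,Q{\left(-5 \right)} \right)} + R\right) \left(-978\right) = \left(\frac{17}{35} - 1150\right) \left(-978\right) = \left(- \frac{40233}{35}\right) \left(-978\right) = \frac{39347874}{35}$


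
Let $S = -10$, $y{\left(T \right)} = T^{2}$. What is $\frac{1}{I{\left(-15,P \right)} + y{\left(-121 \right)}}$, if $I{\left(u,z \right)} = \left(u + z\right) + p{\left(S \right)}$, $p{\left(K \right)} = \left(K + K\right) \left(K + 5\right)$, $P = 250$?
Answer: $\frac{1}{14976} \approx 6.6774 \cdot 10^{-5}$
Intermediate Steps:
$p{\left(K \right)} = 2 K \left(5 + K\right)$
$I{\left(u,z \right)} = 100 + u + z$ ($I{\left(u,z \right)} = \left(u + z\right) + 2 \left(-10\right) \left(5 - 10\right) = \left(u + z\right) + 2 \left(-10\right) \left(-5\right) = \left(u + z\right) + 100 = 100 + u + z$)
$\frac{1}{I{\left(-15,P \right)} + y{\left(-121 \right)}} = \frac{1}{\left(100 - 15 + 250\right) + \left(-121\right)^{2}} = \frac{1}{335 + 14641} = \frac{1}{14976}$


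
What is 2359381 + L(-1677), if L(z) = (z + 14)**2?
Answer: 5124950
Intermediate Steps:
L(z) = (14 + z)**2
2359381 + L(-1677) = 2359381 + (14 - 1677)**2 = 2359381 + (-1663)**2 = 2359381 + 2765569 = 5124950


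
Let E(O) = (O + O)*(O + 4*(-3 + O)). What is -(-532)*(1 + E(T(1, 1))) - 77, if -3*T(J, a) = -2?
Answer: -51233/9 ≈ -5692.6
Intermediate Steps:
T(J, a) = ⅔ (T(J, a) = -⅓*(-2) = ⅔)
E(O) = 2*O*(-12 + 5*O) (E(O) = (2*O)*(O + (-12 + 4*O)) = (2*O)*(-12 + 5*O) = 2*O*(-12 + 5*O))
-(-532)*(1 + E(T(1, 1))) - 77 = -(-532)*(1 + 2*(⅔)*(-12 + 5*(⅔))) - 77 = -(-532)*(1 + 2*(⅔)*(-12 + 10/3)) - 77 = -(-532)*(1 + 2*(⅔)*(-26/3)) - 77 = -(-532)*(1 - 104/9) - 77 = -(-532)*(-95)/9 - 77 = -133*380/9 - 77 = -50540/9 - 77 = -51233/9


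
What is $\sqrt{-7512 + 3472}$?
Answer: $2 i \sqrt{1010} \approx 63.561 i$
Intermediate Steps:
$\sqrt{-7512 + 3472} = \sqrt{-4040} = 2 i \sqrt{1010}$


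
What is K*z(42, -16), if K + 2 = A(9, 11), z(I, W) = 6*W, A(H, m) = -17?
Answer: 1824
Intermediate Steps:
K = -19 (K = -2 - 17 = -19)
K*z(42, -16) = -114*(-16) = -19*(-96) = 1824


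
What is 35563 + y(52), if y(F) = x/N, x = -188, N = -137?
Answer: 4872319/137 ≈ 35564.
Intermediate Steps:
y(F) = 188/137 (y(F) = -188/(-137) = -188*(-1/137) = 188/137)
35563 + y(52) = 35563 + 188/137 = 4872319/137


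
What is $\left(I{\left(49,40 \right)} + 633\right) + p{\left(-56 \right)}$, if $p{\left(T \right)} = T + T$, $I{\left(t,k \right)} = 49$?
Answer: $570$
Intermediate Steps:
$p{\left(T \right)} = 2 T$
$\left(I{\left(49,40 \right)} + 633\right) + p{\left(-56 \right)} = \left(49 + 633\right) + 2 \left(-56\right) = 682 - 112 = 570$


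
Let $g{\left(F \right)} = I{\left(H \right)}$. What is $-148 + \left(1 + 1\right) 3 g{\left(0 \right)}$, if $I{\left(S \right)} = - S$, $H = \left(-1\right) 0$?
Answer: $-148$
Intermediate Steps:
$H = 0$
$g{\left(F \right)} = 0$ ($g{\left(F \right)} = \left(-1\right) 0 = 0$)
$-148 + \left(1 + 1\right) 3 g{\left(0 \right)} = -148 + \left(1 + 1\right) 3 \cdot 0 = -148 + 2 \cdot 3 \cdot 0 = -148 + 6 \cdot 0 = -148 + 0 = -148$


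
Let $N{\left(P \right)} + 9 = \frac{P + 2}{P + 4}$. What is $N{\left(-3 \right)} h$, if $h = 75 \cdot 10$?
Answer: $-7500$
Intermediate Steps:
$N{\left(P \right)} = -9 + \frac{2 + P}{4 + P}$ ($N{\left(P \right)} = -9 + \frac{P + 2}{P + 4} = -9 + \frac{2 + P}{4 + P}$)
$h = 750$
$N{\left(-3 \right)} h = \frac{2 \left(-17 - -12\right)}{4 - 3} \cdot 750 = \frac{2 \left(-17 + 12\right)}{1} \cdot 750 = 2 \cdot 1 \left(-5\right) 750 = \left(-10\right) 750 = -7500$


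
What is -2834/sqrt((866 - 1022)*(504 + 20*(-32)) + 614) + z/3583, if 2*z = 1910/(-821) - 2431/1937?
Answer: -438117/876609614 - 1417*sqrt(21830)/10915 ≈ -19.182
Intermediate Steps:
z = -438117/244658 (z = (1910/(-821) - 2431/1937)/2 = (1910*(-1/821) - 2431*1/1937)/2 = (-1910/821 - 187/149)/2 = (1/2)*(-438117/122329) = -438117/244658 ≈ -1.7907)
-2834/sqrt((866 - 1022)*(504 + 20*(-32)) + 614) + z/3583 = -2834/sqrt((866 - 1022)*(504 + 20*(-32)) + 614) - 438117/244658/3583 = -2834/sqrt(-156*(504 - 640) + 614) - 438117/244658*1/3583 = -2834/sqrt(-156*(-136) + 614) - 438117/876609614 = -2834/sqrt(21216 + 614) - 438117/876609614 = -2834*sqrt(21830)/21830 - 438117/876609614 = -1417*sqrt(21830)/10915 - 438117/876609614 = -438117/876609614 - 1417*sqrt(21830)/10915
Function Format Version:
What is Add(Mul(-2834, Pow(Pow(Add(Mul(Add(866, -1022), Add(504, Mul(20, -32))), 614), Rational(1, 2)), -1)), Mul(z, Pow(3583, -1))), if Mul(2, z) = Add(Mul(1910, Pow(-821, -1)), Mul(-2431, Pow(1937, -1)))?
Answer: Add(Rational(-438117, 876609614), Mul(Rational(-1417, 10915), Pow(21830, Rational(1, 2)))) ≈ -19.182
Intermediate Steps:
z = Rational(-438117, 244658) (z = Mul(Rational(1, 2), Add(Mul(1910, Pow(-821, -1)), Mul(-2431, Pow(1937, -1)))) = Mul(Rational(1, 2), Add(Mul(1910, Rational(-1, 821)), Mul(-2431, Rational(1, 1937)))) = Mul(Rational(1, 2), Add(Rational(-1910, 821), Rational(-187, 149))) = Mul(Rational(1, 2), Rational(-438117, 122329)) = Rational(-438117, 244658) ≈ -1.7907)
Add(Mul(-2834, Pow(Pow(Add(Mul(Add(866, -1022), Add(504, Mul(20, -32))), 614), Rational(1, 2)), -1)), Mul(z, Pow(3583, -1))) = Add(Mul(-2834, Pow(Pow(Add(Mul(Add(866, -1022), Add(504, Mul(20, -32))), 614), Rational(1, 2)), -1)), Mul(Rational(-438117, 244658), Pow(3583, -1))) = Add(Mul(-2834, Pow(Pow(Add(Mul(-156, Add(504, -640)), 614), Rational(1, 2)), -1)), Mul(Rational(-438117, 244658), Rational(1, 3583))) = Add(Mul(-2834, Pow(Pow(Add(Mul(-156, -136), 614), Rational(1, 2)), -1)), Rational(-438117, 876609614)) = Add(Mul(-2834, Pow(Pow(Add(21216, 614), Rational(1, 2)), -1)), Rational(-438117, 876609614)) = Add(Mul(-2834, Pow(Pow(21830, Rational(1, 2)), -1)), Rational(-438117, 876609614)) = Add(Mul(-2834, Mul(Rational(1, 21830), Pow(21830, Rational(1, 2)))), Rational(-438117, 876609614)) = Add(Mul(Rational(-1417, 10915), Pow(21830, Rational(1, 2))), Rational(-438117, 876609614)) = Add(Rational(-438117, 876609614), Mul(Rational(-1417, 10915), Pow(21830, Rational(1, 2))))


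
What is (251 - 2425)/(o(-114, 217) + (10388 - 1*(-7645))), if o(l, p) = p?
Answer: -1087/9125 ≈ -0.11912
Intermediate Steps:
(251 - 2425)/(o(-114, 217) + (10388 - 1*(-7645))) = (251 - 2425)/(217 + (10388 - 1*(-7645))) = -2174/(217 + (10388 + 7645)) = -2174/(217 + 18033) = -2174/18250 = -2174*1/18250 = -1087/9125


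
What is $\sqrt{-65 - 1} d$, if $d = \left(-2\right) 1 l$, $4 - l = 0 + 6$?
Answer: $4 i \sqrt{66} \approx 32.496 i$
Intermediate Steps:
$l = -2$ ($l = 4 - \left(0 + 6\right) = 4 - 6 = -2$)
$d = 4$ ($d = \left(-2\right) 1 \left(-2\right) = \left(-2\right) \left(-2\right) = 4$)
$\sqrt{-65 - 1} d = \sqrt{-65 - 1} \cdot 4 = \sqrt{-66} \cdot 4 = i \sqrt{66} \cdot 4 = 4 i \sqrt{66}$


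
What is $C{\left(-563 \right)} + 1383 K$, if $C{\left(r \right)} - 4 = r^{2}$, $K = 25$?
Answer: $351548$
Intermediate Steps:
$C{\left(r \right)} = 4 + r^{2}$
$C{\left(-563 \right)} + 1383 K = \left(4 + \left(-563\right)^{2}\right) + 1383 \cdot 25 = \left(4 + 316969\right) + 34575 = 316973 + 34575 = 351548$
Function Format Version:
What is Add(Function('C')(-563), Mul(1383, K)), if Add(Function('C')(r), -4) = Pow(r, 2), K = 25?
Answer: 351548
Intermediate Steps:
Function('C')(r) = Add(4, Pow(r, 2))
Add(Function('C')(-563), Mul(1383, K)) = Add(Add(4, Pow(-563, 2)), Mul(1383, 25)) = Add(Add(4, 316969), 34575) = Add(316973, 34575) = 351548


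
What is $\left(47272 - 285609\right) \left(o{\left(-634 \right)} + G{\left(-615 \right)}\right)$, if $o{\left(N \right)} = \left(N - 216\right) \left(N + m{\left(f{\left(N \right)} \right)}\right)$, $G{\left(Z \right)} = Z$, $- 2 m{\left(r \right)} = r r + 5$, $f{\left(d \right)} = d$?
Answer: $-40844219246270$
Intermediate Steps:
$m{\left(r \right)} = - \frac{5}{2} - \frac{r^{2}}{2}$ ($m{\left(r \right)} = - \frac{r r + 5}{2} = - \frac{r^{2} + 5}{2} = - \frac{5 + r^{2}}{2} = - \frac{5}{2} - \frac{r^{2}}{2}$)
$o{\left(N \right)} = \left(-216 + N\right) \left(- \frac{5}{2} + N - \frac{N^{2}}{2}\right)$ ($o{\left(N \right)} = \left(N - 216\right) \left(N - \left(\frac{5}{2} + \frac{N^{2}}{2}\right)\right) = \left(-216 + N\right) \left(- \frac{5}{2} + N - \frac{N^{2}}{2}\right)$)
$\left(47272 - 285609\right) \left(o{\left(-634 \right)} + G{\left(-615 \right)}\right) = \left(47272 - 285609\right) \left(\left(540 + 109 \left(-634\right)^{2} - -138529 - \frac{\left(-634\right)^{3}}{2}\right) - 615\right) = - 238337 \left(\left(540 + 109 \cdot 401956 + 138529 - -127420052\right) - 615\right) = - 238337 \left(\left(540 + 43813204 + 138529 + 127420052\right) - 615\right) = - 238337 \left(171372325 - 615\right) = \left(-238337\right) 171371710 = -40844219246270$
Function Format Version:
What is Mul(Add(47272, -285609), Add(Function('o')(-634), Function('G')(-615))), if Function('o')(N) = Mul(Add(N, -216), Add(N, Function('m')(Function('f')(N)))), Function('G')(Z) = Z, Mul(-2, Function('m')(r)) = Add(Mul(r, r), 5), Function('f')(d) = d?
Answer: -40844219246270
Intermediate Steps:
Function('m')(r) = Add(Rational(-5, 2), Mul(Rational(-1, 2), Pow(r, 2))) (Function('m')(r) = Mul(Rational(-1, 2), Add(Mul(r, r), 5)) = Mul(Rational(-1, 2), Add(Pow(r, 2), 5)) = Mul(Rational(-1, 2), Add(5, Pow(r, 2))) = Add(Rational(-5, 2), Mul(Rational(-1, 2), Pow(r, 2))))
Function('o')(N) = Mul(Add(-216, N), Add(Rational(-5, 2), N, Mul(Rational(-1, 2), Pow(N, 2)))) (Function('o')(N) = Mul(Add(N, -216), Add(N, Add(Rational(-5, 2), Mul(Rational(-1, 2), Pow(N, 2))))) = Mul(Add(-216, N), Add(Rational(-5, 2), N, Mul(Rational(-1, 2), Pow(N, 2)))))
Mul(Add(47272, -285609), Add(Function('o')(-634), Function('G')(-615))) = Mul(Add(47272, -285609), Add(Add(540, Mul(109, Pow(-634, 2)), Mul(Rational(-437, 2), -634), Mul(Rational(-1, 2), Pow(-634, 3))), -615)) = Mul(-238337, Add(Add(540, Mul(109, 401956), 138529, Mul(Rational(-1, 2), -254840104)), -615)) = Mul(-238337, Add(Add(540, 43813204, 138529, 127420052), -615)) = Mul(-238337, Add(171372325, -615)) = Mul(-238337, 171371710) = -40844219246270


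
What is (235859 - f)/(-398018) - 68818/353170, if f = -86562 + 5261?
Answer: -34850549981/35142004265 ≈ -0.99171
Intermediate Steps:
f = -81301
(235859 - f)/(-398018) - 68818/353170 = (235859 - 1*(-81301))/(-398018) - 68818/353170 = (235859 + 81301)*(-1/398018) - 68818*1/353170 = 317160*(-1/398018) - 34409/176585 = -158580/199009 - 34409/176585 = -34850549981/35142004265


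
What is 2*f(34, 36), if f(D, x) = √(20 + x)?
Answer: 4*√14 ≈ 14.967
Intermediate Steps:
2*f(34, 36) = 2*√(20 + 36) = 2*√56 = 2*(2*√14) = 4*√14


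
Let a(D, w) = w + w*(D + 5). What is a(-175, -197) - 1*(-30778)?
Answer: 64071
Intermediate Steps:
a(D, w) = w + w*(5 + D)
a(-175, -197) - 1*(-30778) = -197*(6 - 175) - 1*(-30778) = -197*(-169) + 30778 = 33293 + 30778 = 64071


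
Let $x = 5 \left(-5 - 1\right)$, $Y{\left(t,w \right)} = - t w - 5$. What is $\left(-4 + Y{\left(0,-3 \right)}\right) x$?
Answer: $270$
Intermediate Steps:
$Y{\left(t,w \right)} = -5 - t w$ ($Y{\left(t,w \right)} = - t w - 5 = -5 - t w$)
$x = -30$ ($x = 5 \left(-6\right) = -30$)
$\left(-4 + Y{\left(0,-3 \right)}\right) x = \left(-4 - \left(5 + 0 \left(-3\right)\right)\right) \left(-30\right) = \left(-4 + \left(-5 + 0\right)\right) \left(-30\right) = \left(-4 - 5\right) \left(-30\right) = \left(-9\right) \left(-30\right) = 270$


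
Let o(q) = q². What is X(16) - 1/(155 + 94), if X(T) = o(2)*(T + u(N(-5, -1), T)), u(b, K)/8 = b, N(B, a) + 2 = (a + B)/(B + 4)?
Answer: 47807/249 ≈ 192.00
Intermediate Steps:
N(B, a) = -2 + (B + a)/(4 + B) (N(B, a) = -2 + (a + B)/(B + 4) = -2 + (B + a)/(4 + B))
u(b, K) = 8*b
X(T) = 128 + 4*T (X(T) = 2²*(T + 8*((-8 - 1 - 1*(-5))/(4 - 5))) = 4*(T + 8*((-8 - 1 + 5)/(-1))) = 4*(T + 8*(-1*(-4))) = 4*(T + 8*4) = 4*(T + 32) = 4*(32 + T) = 128 + 4*T)
X(16) - 1/(155 + 94) = (128 + 4*16) - 1/(155 + 94) = (128 + 64) - 1/249 = 192 - 1*1/249 = 192 - 1/249 = 47807/249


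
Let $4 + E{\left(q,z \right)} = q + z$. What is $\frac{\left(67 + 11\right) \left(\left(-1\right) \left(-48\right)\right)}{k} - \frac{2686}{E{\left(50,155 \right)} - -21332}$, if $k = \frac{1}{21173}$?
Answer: $\frac{1706957771810}{21533} \approx 7.9272 \cdot 10^{7}$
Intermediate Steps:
$E{\left(q,z \right)} = -4 + q + z$ ($E{\left(q,z \right)} = -4 + \left(q + z\right) = -4 + q + z$)
$k = \frac{1}{21173} \approx 4.723 \cdot 10^{-5}$
$\frac{\left(67 + 11\right) \left(\left(-1\right) \left(-48\right)\right)}{k} - \frac{2686}{E{\left(50,155 \right)} - -21332} = \left(67 + 11\right) \left(\left(-1\right) \left(-48\right)\right) \frac{1}{\frac{1}{21173}} - \frac{2686}{\left(-4 + 50 + 155\right) - -21332} = 78 \cdot 48 \cdot 21173 - \frac{2686}{201 + 21332} = 3744 \cdot 21173 - \frac{2686}{21533} = 79271712 - \frac{2686}{21533} = \frac{1706957771810}{21533}$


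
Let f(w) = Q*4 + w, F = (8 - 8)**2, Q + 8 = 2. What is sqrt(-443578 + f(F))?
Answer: I*sqrt(443602) ≈ 666.03*I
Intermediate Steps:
Q = -6 (Q = -8 + 2 = -6)
F = 0 (F = 0**2 = 0)
f(w) = -24 + w (f(w) = -6*4 + w = -24 + w)
sqrt(-443578 + f(F)) = sqrt(-443578 + (-24 + 0)) = sqrt(-443578 - 24) = sqrt(-443602) = I*sqrt(443602)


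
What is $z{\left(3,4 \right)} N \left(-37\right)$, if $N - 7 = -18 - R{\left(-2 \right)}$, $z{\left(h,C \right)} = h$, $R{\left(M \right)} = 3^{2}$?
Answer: $2220$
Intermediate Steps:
$R{\left(M \right)} = 9$
$N = -20$ ($N = 7 - 27 = -20$)
$z{\left(3,4 \right)} N \left(-37\right) = 3 \left(-20\right) \left(-37\right) = \left(-60\right) \left(-37\right) = 2220$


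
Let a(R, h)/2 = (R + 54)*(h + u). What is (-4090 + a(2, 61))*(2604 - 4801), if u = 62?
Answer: -21280142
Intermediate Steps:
a(R, h) = 2*(54 + R)*(62 + h) (a(R, h) = 2*((R + 54)*(h + 62)) = 2*((54 + R)*(62 + h)) = 2*(54 + R)*(62 + h))
(-4090 + a(2, 61))*(2604 - 4801) = (-4090 + (6696 + 108*61 + 124*2 + 2*2*61))*(2604 - 4801) = (-4090 + (6696 + 6588 + 248 + 244))*(-2197) = (-4090 + 13776)*(-2197) = 9686*(-2197) = -21280142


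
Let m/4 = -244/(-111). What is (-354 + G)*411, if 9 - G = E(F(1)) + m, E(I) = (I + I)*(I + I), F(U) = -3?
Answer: -5927579/37 ≈ -1.6020e+5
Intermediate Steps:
m = 976/111 (m = 4*(-244/(-111)) = 4*(-244*(-1/111)) = 4*(244/111) = 976/111 ≈ 8.7928)
E(I) = 4*I² (E(I) = (2*I)*(2*I) = 4*I²)
G = -3973/111 (G = 9 - (4*(-3)² + 976/111) = 9 - (4*9 + 976/111) = 9 - (36 + 976/111) = 9 - 1*4972/111 = 9 - 4972/111 = -3973/111 ≈ -35.793)
(-354 + G)*411 = (-354 - 3973/111)*411 = -43267/111*411 = -5927579/37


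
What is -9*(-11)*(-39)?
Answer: -3861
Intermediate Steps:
-9*(-11)*(-39) = 99*(-39) = -3861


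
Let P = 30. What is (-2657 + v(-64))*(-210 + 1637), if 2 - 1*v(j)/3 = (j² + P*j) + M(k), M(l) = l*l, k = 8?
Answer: -13372417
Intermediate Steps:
M(l) = l²
v(j) = -186 - 90*j - 3*j² (v(j) = 6 - 3*((j² + 30*j) + 8²) = 6 - 3*((j² + 30*j) + 64) = 6 - 3*(64 + j² + 30*j) = 6 + (-192 - 90*j - 3*j²) = -186 - 90*j - 3*j²)
(-2657 + v(-64))*(-210 + 1637) = (-2657 + (-186 - 90*(-64) - 3*(-64)²))*(-210 + 1637) = (-2657 + (-186 + 5760 - 3*4096))*1427 = (-2657 + (-186 + 5760 - 12288))*1427 = (-2657 - 6714)*1427 = -9371*1427 = -13372417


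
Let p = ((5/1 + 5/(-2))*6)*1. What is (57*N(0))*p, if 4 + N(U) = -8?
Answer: -10260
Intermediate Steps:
p = 15 (p = ((5*1 + 5*(-1/2))*6)*1 = ((5 - 5/2)*6)*1 = ((5/2)*6)*1 = 15*1 = 15)
N(U) = -12 (N(U) = -4 - 8 = -12)
(57*N(0))*p = (57*(-12))*15 = -684*15 = -10260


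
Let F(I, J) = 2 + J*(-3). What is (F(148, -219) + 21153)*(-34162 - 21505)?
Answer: -1214208604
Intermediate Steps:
F(I, J) = 2 - 3*J
(F(148, -219) + 21153)*(-34162 - 21505) = ((2 - 3*(-219)) + 21153)*(-34162 - 21505) = ((2 + 657) + 21153)*(-55667) = (659 + 21153)*(-55667) = 21812*(-55667) = -1214208604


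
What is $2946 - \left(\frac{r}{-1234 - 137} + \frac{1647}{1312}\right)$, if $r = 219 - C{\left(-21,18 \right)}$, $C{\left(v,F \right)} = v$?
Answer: $\frac{1765726745}{599584} \approx 2944.9$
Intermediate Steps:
$r = 240$ ($r = 219 - -21 = 219 + 21 = 240$)
$2946 - \left(\frac{r}{-1234 - 137} + \frac{1647}{1312}\right) = 2946 - \left(\frac{240}{-1234 - 137} + \frac{1647}{1312}\right) = 2946 - \left(\frac{240}{-1371} + 1647 \cdot \frac{1}{1312}\right) = 2946 - \left(240 \left(- \frac{1}{1371}\right) + \frac{1647}{1312}\right) = 2946 - \left(- \frac{80}{457} + \frac{1647}{1312}\right) = 2946 - \frac{647719}{599584} = \frac{1765726745}{599584}$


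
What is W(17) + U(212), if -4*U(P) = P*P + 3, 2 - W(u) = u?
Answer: -45007/4 ≈ -11252.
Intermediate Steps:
W(u) = 2 - u
U(P) = -¾ - P²/4 (U(P) = -(P*P + 3)/4 = -(P² + 3)/4 = -(3 + P²)/4 = -¾ - P²/4)
W(17) + U(212) = (2 - 1*17) + (-¾ - ¼*212²) = (2 - 17) + (-¾ - ¼*44944) = -15 + (-¾ - 11236) = -15 - 44947/4 = -45007/4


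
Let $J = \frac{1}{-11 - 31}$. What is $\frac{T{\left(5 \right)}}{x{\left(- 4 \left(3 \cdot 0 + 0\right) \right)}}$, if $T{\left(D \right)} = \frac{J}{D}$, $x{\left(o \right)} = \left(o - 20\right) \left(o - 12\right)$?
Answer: $- \frac{1}{50400} \approx -1.9841 \cdot 10^{-5}$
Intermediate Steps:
$J = - \frac{1}{42}$ ($J = \frac{1}{-42} = - \frac{1}{42} \approx -0.02381$)
$x{\left(o \right)} = \left(-20 + o\right) \left(-12 + o\right)$
$T{\left(D \right)} = - \frac{1}{42 D}$
$\frac{T{\left(5 \right)}}{x{\left(- 4 \left(3 \cdot 0 + 0\right) \right)}} = \frac{\left(- \frac{1}{42}\right) \frac{1}{5}}{240 + \left(- 4 \left(3 \cdot 0 + 0\right)\right)^{2} - 32 \left(- 4 \left(3 \cdot 0 + 0\right)\right)} = \frac{\left(- \frac{1}{42}\right) \frac{1}{5}}{240 + \left(- 4 \left(0 + 0\right)\right)^{2} - 32 \left(- 4 \left(0 + 0\right)\right)} = - \frac{1}{210 \left(240 + \left(\left(-4\right) 0\right)^{2} - 32 \left(\left(-4\right) 0\right)\right)} = - \frac{1}{210 \left(240 + 0^{2} - 0\right)} = - \frac{1}{210 \left(240 + 0 + 0\right)} = - \frac{1}{210 \cdot 240} = \left(- \frac{1}{210}\right) \frac{1}{240} = - \frac{1}{50400}$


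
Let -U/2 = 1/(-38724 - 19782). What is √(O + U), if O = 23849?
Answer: √416499914406/4179 ≈ 154.43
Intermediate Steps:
U = 1/29253 (U = -2/(-38724 - 19782) = -2/(-58506) = -2*(-1/58506) = 1/29253 ≈ 3.4185e-5)
√(O + U) = √(23849 + 1/29253) = √(697654798/29253) = √416499914406/4179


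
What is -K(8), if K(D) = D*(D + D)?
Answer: -128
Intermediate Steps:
K(D) = 2*D² (K(D) = D*(2*D) = 2*D²)
-K(8) = -2*8² = -2*64 = -1*128 = -128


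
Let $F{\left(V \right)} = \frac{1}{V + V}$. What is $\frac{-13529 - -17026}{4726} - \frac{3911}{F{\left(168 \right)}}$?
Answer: $- \frac{6210414199}{4726} \approx -1.3141 \cdot 10^{6}$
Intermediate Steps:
$F{\left(V \right)} = \frac{1}{2 V}$
$\frac{-13529 - -17026}{4726} - \frac{3911}{F{\left(168 \right)}} = \frac{-13529 - -17026}{4726} - \frac{3911}{\frac{1}{2} \cdot \frac{1}{168}} = \left(-13529 + 17026\right) \frac{1}{4726} - \frac{3911}{\frac{1}{2} \cdot \frac{1}{168}} = 3497 \cdot \frac{1}{4726} - 3911 \frac{1}{\frac{1}{336}} = \frac{3497}{4726} - 1314096 = - \frac{6210414199}{4726}$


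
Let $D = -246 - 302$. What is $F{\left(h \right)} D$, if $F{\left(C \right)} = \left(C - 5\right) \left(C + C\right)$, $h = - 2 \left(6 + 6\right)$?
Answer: $-762816$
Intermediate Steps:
$h = -24$ ($h = \left(-2\right) 12 = -24$)
$D = -548$ ($D = -246 - 302 = -548$)
$F{\left(C \right)} = 2 C \left(-5 + C\right)$ ($F{\left(C \right)} = \left(-5 + C\right) 2 C = 2 C \left(-5 + C\right)$)
$F{\left(h \right)} D = 2 \left(-24\right) \left(-5 - 24\right) \left(-548\right) = 2 \left(-24\right) \left(-29\right) \left(-548\right) = 1392 \left(-548\right) = -762816$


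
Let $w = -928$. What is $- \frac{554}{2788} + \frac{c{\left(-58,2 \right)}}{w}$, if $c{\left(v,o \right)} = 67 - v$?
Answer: $- \frac{215653}{646816} \approx -0.33341$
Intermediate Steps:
$- \frac{554}{2788} + \frac{c{\left(-58,2 \right)}}{w} = - \frac{554}{2788} + \frac{67 - -58}{-928} = \left(-554\right) \frac{1}{2788} + \left(67 + 58\right) \left(- \frac{1}{928}\right) = - \frac{277}{1394} + 125 \left(- \frac{1}{928}\right) = - \frac{277}{1394} - \frac{125}{928} = - \frac{215653}{646816}$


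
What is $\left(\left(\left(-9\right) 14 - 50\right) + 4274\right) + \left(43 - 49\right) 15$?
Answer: $4008$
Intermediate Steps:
$\left(\left(\left(-9\right) 14 - 50\right) + 4274\right) + \left(43 - 49\right) 15 = \left(\left(-126 - 50\right) + 4274\right) - 90 = \left(-176 + 4274\right) - 90 = 4098 - 90 = 4008$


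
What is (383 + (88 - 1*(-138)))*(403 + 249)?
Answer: 397068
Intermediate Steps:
(383 + (88 - 1*(-138)))*(403 + 249) = (383 + (88 + 138))*652 = (383 + 226)*652 = 609*652 = 397068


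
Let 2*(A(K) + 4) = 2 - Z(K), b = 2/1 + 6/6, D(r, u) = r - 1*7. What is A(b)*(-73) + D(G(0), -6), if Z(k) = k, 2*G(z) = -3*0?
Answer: 643/2 ≈ 321.50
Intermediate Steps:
G(z) = 0 (G(z) = (-3*0)/2 = (1/2)*0 = 0)
D(r, u) = -7 + r (D(r, u) = r - 7 = -7 + r)
b = 3 (b = 2*1 + 6*(1/6) = 2 + 1 = 3)
A(K) = -3 - K/2 (A(K) = -4 + (2 - K)/2 = -4 + (1 - K/2) = -3 - K/2)
A(b)*(-73) + D(G(0), -6) = (-3 - 1/2*3)*(-73) + (-7 + 0) = (-3 - 3/2)*(-73) - 7 = -9/2*(-73) - 7 = 657/2 - 7 = 643/2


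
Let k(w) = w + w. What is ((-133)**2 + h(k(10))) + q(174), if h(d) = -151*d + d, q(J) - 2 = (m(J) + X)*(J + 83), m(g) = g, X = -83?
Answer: 38078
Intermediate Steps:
k(w) = 2*w
q(J) = 2 + (-83 + J)*(83 + J) (q(J) = 2 + (J - 83)*(J + 83) = 2 + (-83 + J)*(83 + J))
h(d) = -150*d
((-133)**2 + h(k(10))) + q(174) = ((-133)**2 - 300*10) + (-6887 + 174**2) = (17689 - 150*20) + (-6887 + 30276) = (17689 - 3000) + 23389 = 14689 + 23389 = 38078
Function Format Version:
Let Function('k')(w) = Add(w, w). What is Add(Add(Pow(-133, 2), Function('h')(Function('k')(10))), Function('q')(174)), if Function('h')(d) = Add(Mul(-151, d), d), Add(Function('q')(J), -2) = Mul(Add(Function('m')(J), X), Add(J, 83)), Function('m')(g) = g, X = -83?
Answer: 38078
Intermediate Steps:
Function('k')(w) = Mul(2, w)
Function('q')(J) = Add(2, Mul(Add(-83, J), Add(83, J))) (Function('q')(J) = Add(2, Mul(Add(J, -83), Add(J, 83))) = Add(2, Mul(Add(-83, J), Add(83, J))))
Function('h')(d) = Mul(-150, d)
Add(Add(Pow(-133, 2), Function('h')(Function('k')(10))), Function('q')(174)) = Add(Add(Pow(-133, 2), Mul(-150, Mul(2, 10))), Add(-6887, Pow(174, 2))) = Add(Add(17689, Mul(-150, 20)), Add(-6887, 30276)) = Add(Add(17689, -3000), 23389) = Add(14689, 23389) = 38078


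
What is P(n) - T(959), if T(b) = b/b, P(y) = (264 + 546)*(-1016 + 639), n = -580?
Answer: -305371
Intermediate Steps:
P(y) = -305370 (P(y) = 810*(-377) = -305370)
T(b) = 1
P(n) - T(959) = -305370 - 1*1 = -305370 - 1 = -305371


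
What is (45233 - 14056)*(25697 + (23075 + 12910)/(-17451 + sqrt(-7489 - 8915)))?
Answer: 16265022511493630/20303587 - 149587246*I*sqrt(4101)/20303587 ≈ 8.0109e+8 - 471.81*I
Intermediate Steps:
(45233 - 14056)*(25697 + (23075 + 12910)/(-17451 + sqrt(-7489 - 8915))) = 31177*(25697 + 35985/(-17451 + sqrt(-16404))) = 31177*(25697 + 35985/(-17451 + 2*I*sqrt(4101))) = 801155369 + 1121904345/(-17451 + 2*I*sqrt(4101))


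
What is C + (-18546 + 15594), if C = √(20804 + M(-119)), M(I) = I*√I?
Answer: -2952 + √(20804 - 119*I*√119) ≈ -2807.7 - 4.4979*I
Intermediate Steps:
M(I) = I^(3/2)
C = √(20804 - 119*I*√119) (C = √(20804 + (-119)^(3/2)) = √(20804 - 119*I*√119) ≈ 144.31 - 4.4979*I)
C + (-18546 + 15594) = √(20804 - 119*I*√119) + (-18546 + 15594) = √(20804 - 119*I*√119) - 2952 = -2952 + √(20804 - 119*I*√119)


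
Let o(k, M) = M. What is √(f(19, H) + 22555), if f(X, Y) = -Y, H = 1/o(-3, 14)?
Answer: √4420766/14 ≈ 150.18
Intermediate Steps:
H = 1/14 ≈ 0.071429
√(f(19, H) + 22555) = √(-1*1/14 + 22555) = √(-1/14 + 22555) = √(315769/14) = √4420766/14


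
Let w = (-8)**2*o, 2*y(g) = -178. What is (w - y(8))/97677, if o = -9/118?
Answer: 4963/5762943 ≈ 0.00086119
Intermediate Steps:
y(g) = -89 (y(g) = (1/2)*(-178) = -89)
o = -9/118 (o = -9*1/118 = -9/118 ≈ -0.076271)
w = -288/59 (w = (-8)**2*(-9/118) = 64*(-9/118) = -288/59 ≈ -4.8814)
(w - y(8))/97677 = (-288/59 - 1*(-89))/97677 = (-288/59 + 89)*(1/97677) = (4963/59)*(1/97677) = 4963/5762943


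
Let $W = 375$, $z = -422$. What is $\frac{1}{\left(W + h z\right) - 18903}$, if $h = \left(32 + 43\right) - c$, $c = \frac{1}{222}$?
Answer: $- \frac{111}{5569547} \approx -1.993 \cdot 10^{-5}$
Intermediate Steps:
$c = \frac{1}{222} \approx 0.0045045$
$h = \frac{16649}{222}$ ($h = \left(32 + 43\right) - \frac{1}{222} = 75 - \frac{1}{222} = \frac{16649}{222} \approx 74.995$)
$\frac{1}{\left(W + h z\right) - 18903} = \frac{1}{\left(375 + \frac{16649}{222} \left(-422\right)\right) - 18903} = \frac{1}{\left(375 - \frac{3512939}{111}\right) - 18903} = \frac{1}{- \frac{3471314}{111} - 18903} = \frac{1}{- \frac{5569547}{111}} = - \frac{111}{5569547}$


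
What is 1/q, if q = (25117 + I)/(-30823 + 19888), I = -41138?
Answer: 10935/16021 ≈ 0.68254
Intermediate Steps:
q = 16021/10935 (q = (25117 - 41138)/(-30823 + 19888) = -16021/(-10935) = -16021*(-1/10935) = 16021/10935 ≈ 1.4651)
1/q = 1/(16021/10935) = 10935/16021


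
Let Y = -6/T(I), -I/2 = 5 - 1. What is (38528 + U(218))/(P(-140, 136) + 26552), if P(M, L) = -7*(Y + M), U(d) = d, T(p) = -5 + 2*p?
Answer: 19373/13765 ≈ 1.4074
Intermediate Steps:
I = -8 (I = -2*(5 - 1) = -2*4 = -8)
Y = 2/7 (Y = -6/(-5 + 2*(-8)) = -6/(-5 - 16) = -6/(-21) = -6*(-1/21) = 2/7 ≈ 0.28571)
P(M, L) = -2 - 7*M (P(M, L) = -7*(2/7 + M) = -2 - 7*M)
(38528 + U(218))/(P(-140, 136) + 26552) = (38528 + 218)/((-2 - 7*(-140)) + 26552) = 38746/((-2 + 980) + 26552) = 38746/(978 + 26552) = 38746/27530 = 38746*(1/27530) = 19373/13765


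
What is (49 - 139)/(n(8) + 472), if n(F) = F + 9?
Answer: -30/163 ≈ -0.18405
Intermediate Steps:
n(F) = 9 + F
(49 - 139)/(n(8) + 472) = (49 - 139)/((9 + 8) + 472) = -90/(17 + 472) = -90/489 = -90*1/489 = -30/163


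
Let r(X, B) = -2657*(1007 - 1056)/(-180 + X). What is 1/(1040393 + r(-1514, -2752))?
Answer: 242/251756507 ≈ 9.6125e-7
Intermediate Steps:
r(X, B) = -2657/(180/49 - X/49) (r(X, B) = -2657*(-49/(-180 + X)) = -2657/(180/49 - X/49))
1/(1040393 + r(-1514, -2752)) = 1/(1040393 + 130193/(-180 - 1514)) = 1/(1040393 + 130193/(-1694)) = 1/(1040393 + 130193*(-1/1694)) = 1/(1040393 - 18599/242) = 1/(251756507/242) = 242/251756507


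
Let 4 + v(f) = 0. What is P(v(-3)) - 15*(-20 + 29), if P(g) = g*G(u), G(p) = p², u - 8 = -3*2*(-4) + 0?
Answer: -4231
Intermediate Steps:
v(f) = -4 (v(f) = -4 + 0 = -4)
u = 32 (u = 8 + (-3*2*(-4) + 0) = 8 + (-6*(-4) + 0) = 8 + (24 + 0) = 8 + 24 = 32)
P(g) = 1024*g (P(g) = g*32² = g*1024 = 1024*g)
P(v(-3)) - 15*(-20 + 29) = 1024*(-4) - 15*(-20 + 29) = -4096 - 15*9 = -4096 - 1*135 = -4096 - 135 = -4231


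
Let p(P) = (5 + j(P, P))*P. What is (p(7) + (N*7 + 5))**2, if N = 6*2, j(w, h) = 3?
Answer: 21025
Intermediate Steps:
N = 12
p(P) = 8*P (p(P) = (5 + 3)*P = 8*P)
(p(7) + (N*7 + 5))**2 = (8*7 + (12*7 + 5))**2 = (56 + (84 + 5))**2 = (56 + 89)**2 = 145**2 = 21025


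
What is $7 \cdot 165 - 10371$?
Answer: $-9216$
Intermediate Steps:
$7 \cdot 165 - 10371 = 1155 - 10371 = -9216$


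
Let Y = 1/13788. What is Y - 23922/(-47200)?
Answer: 41235467/81349200 ≈ 0.50689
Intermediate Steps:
Y = 1/13788 ≈ 7.2527e-5
Y - 23922/(-47200) = 1/13788 - 23922/(-47200) = 1/13788 - 23922*(-1)/47200 = 1/13788 - 1*(-11961/23600) = 1/13788 + 11961/23600 = 41235467/81349200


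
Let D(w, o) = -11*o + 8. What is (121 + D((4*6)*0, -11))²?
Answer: 62500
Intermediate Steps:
D(w, o) = 8 - 11*o
(121 + D((4*6)*0, -11))² = (121 + (8 - 11*(-11)))² = (121 + (8 + 121))² = (121 + 129)² = 250² = 62500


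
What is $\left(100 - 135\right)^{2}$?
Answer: $1225$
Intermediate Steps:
$\left(100 - 135\right)^{2} = \left(-35\right)^{2} = 1225$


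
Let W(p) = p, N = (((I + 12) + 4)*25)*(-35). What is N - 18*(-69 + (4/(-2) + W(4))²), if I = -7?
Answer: -6705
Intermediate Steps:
N = -7875 (N = (((-7 + 12) + 4)*25)*(-35) = ((5 + 4)*25)*(-35) = (9*25)*(-35) = 225*(-35) = -7875)
N - 18*(-69 + (4/(-2) + W(4))²) = -7875 - 18*(-69 + (4/(-2) + 4)²) = -7875 - 18*(-69 + (4*(-½) + 4)²) = -7875 - 18*(-69 + (-2 + 4)²) = -7875 - 18*(-69 + 2²) = -7875 - 18*(-69 + 4) = -7875 - 18*(-65) = -7875 + 1170 = -6705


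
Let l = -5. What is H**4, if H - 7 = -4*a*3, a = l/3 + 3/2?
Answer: 6561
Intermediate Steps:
a = -1/6 (a = -5/3 + 3/2 = -1/6 ≈ -0.16667)
H = 9 (H = 7 - 4*(-1/6)*3 = 7 + (2/3)*3 = 7 + 2 = 9)
H**4 = 9**4 = 6561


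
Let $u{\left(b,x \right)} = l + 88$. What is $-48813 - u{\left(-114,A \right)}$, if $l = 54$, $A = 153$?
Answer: $-48955$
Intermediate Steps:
$u{\left(b,x \right)} = 142$ ($u{\left(b,x \right)} = 54 + 88 = 142$)
$-48813 - u{\left(-114,A \right)} = -48813 - 142 = -48955$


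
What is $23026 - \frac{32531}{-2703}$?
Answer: $\frac{62271809}{2703} \approx 23038.0$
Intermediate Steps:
$23026 - \frac{32531}{-2703} = 23026 - - \frac{32531}{2703} = 23026 + \frac{32531}{2703} = \frac{62271809}{2703}$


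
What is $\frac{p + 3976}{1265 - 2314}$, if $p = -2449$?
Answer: $- \frac{1527}{1049} \approx -1.4557$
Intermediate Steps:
$\frac{p + 3976}{1265 - 2314} = \frac{-2449 + 3976}{1265 - 2314} = \frac{1527}{-1049} = 1527 \left(- \frac{1}{1049}\right) = - \frac{1527}{1049}$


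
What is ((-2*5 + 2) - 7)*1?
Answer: -15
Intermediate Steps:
((-2*5 + 2) - 7)*1 = ((-10 + 2) - 7)*1 = (-8 - 7)*1 = -15*1 = -15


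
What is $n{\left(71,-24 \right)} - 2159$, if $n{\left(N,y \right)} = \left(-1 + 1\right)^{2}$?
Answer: $-2159$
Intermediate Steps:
$n{\left(N,y \right)} = 0$ ($n{\left(N,y \right)} = 0^{2} = 0$)
$n{\left(71,-24 \right)} - 2159 = 0 - 2159 = -2159$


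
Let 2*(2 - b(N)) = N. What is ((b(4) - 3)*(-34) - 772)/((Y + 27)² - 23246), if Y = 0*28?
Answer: 670/22517 ≈ 0.029755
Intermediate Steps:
b(N) = 2 - N/2
Y = 0
((b(4) - 3)*(-34) - 772)/((Y + 27)² - 23246) = (((2 - ½*4) - 3)*(-34) - 772)/((0 + 27)² - 23246) = (((2 - 2) - 3)*(-34) - 772)/(27² - 23246) = ((0 - 3)*(-34) - 772)/(729 - 23246) = (-3*(-34) - 772)/(-22517) = (102 - 772)*(-1/22517) = -670*(-1/22517) = 670/22517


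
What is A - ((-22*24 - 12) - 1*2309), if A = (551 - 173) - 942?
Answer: 2285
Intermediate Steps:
A = -564 (A = 378 - 942 = -564)
A - ((-22*24 - 12) - 1*2309) = -564 - ((-22*24 - 12) - 1*2309) = -564 - ((-528 - 12) - 2309) = -564 - (-540 - 2309) = -564 - 1*(-2849) = -564 + 2849 = 2285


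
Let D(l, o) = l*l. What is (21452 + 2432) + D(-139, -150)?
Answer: 43205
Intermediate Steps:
D(l, o) = l²
(21452 + 2432) + D(-139, -150) = (21452 + 2432) + (-139)² = 23884 + 19321 = 43205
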